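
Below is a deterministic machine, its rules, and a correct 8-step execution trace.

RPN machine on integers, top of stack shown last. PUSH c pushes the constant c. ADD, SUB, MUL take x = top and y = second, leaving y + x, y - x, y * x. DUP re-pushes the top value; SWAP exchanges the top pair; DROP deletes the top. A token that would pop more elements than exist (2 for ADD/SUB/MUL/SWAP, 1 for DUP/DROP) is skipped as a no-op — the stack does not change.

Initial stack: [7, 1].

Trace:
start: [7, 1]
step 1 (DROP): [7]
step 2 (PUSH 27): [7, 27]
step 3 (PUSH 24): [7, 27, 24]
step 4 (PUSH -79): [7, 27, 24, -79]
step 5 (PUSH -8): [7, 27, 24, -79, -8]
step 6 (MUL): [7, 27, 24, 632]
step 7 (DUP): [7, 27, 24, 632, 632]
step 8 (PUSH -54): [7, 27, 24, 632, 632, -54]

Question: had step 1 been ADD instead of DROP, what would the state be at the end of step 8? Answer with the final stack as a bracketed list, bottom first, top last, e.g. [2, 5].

(re-executing from step 1 with the substitution; state before step 1: [7, 1])
step 1 (ADD): [8]
step 2 (PUSH 27): [8, 27]
step 3 (PUSH 24): [8, 27, 24]
step 4 (PUSH -79): [8, 27, 24, -79]
step 5 (PUSH -8): [8, 27, 24, -79, -8]
step 6 (MUL): [8, 27, 24, 632]
step 7 (DUP): [8, 27, 24, 632, 632]
step 8 (PUSH -54): [8, 27, 24, 632, 632, -54]

[8, 27, 24, 632, 632, -54]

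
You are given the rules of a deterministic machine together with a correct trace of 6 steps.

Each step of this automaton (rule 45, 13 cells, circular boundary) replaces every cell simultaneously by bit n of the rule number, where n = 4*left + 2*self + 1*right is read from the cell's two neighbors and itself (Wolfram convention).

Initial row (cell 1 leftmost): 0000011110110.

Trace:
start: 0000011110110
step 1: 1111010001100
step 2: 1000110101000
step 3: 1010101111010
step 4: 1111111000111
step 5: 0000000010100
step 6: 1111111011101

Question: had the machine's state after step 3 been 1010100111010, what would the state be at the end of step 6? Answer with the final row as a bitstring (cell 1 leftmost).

1111110100101

state after step 3 := 1010100111010
step 4: 1111100100111
step 5: 0000000100100
step 6: 1111110100101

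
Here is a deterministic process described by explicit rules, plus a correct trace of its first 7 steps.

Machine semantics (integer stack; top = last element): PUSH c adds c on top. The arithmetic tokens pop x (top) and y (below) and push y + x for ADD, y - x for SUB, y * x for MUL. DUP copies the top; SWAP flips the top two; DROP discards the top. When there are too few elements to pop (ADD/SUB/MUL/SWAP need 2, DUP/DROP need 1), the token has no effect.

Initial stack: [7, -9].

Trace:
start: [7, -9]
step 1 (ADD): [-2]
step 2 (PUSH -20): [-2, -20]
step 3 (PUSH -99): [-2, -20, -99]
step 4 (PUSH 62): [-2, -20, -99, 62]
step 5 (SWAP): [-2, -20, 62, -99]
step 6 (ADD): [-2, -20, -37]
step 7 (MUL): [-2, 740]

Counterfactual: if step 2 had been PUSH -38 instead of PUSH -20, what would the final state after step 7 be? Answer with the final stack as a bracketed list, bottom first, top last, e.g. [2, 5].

(re-executing from step 2 with the substitution; state before step 2: [-2])
step 2 (PUSH -38): [-2, -38]
step 3 (PUSH -99): [-2, -38, -99]
step 4 (PUSH 62): [-2, -38, -99, 62]
step 5 (SWAP): [-2, -38, 62, -99]
step 6 (ADD): [-2, -38, -37]
step 7 (MUL): [-2, 1406]

[-2, 1406]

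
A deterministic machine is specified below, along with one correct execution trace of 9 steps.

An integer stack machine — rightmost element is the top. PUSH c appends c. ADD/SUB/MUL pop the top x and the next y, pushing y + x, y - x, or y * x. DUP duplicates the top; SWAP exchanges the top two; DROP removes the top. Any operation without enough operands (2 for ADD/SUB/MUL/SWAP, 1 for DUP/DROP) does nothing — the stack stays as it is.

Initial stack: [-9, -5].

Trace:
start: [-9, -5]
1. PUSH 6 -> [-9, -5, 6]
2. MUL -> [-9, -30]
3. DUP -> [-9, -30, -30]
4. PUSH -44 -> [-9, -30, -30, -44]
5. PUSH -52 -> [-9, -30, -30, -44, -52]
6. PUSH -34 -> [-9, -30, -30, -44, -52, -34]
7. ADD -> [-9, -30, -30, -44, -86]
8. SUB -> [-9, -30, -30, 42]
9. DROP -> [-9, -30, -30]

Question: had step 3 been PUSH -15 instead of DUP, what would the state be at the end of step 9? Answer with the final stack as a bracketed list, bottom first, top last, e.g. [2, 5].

[-9, -30, -15]

(re-executing from step 3 with the substitution; state before step 3: [-9, -30])
3. PUSH -15 -> [-9, -30, -15]
4. PUSH -44 -> [-9, -30, -15, -44]
5. PUSH -52 -> [-9, -30, -15, -44, -52]
6. PUSH -34 -> [-9, -30, -15, -44, -52, -34]
7. ADD -> [-9, -30, -15, -44, -86]
8. SUB -> [-9, -30, -15, 42]
9. DROP -> [-9, -30, -15]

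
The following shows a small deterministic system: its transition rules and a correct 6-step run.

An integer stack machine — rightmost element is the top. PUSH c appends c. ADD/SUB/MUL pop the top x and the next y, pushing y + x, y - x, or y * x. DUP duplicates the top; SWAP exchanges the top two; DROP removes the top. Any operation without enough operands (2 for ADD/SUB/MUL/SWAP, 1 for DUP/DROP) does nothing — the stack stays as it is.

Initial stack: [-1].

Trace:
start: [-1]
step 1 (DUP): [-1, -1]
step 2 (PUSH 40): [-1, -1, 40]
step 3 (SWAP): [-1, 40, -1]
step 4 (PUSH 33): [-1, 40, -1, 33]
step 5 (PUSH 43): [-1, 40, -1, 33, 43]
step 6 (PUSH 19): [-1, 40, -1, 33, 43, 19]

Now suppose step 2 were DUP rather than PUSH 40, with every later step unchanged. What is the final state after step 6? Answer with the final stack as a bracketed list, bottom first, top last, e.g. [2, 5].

[-1, -1, -1, 33, 43, 19]

(re-executing from step 2 with the substitution; state before step 2: [-1, -1])
step 2 (DUP): [-1, -1, -1]
step 3 (SWAP): [-1, -1, -1]
step 4 (PUSH 33): [-1, -1, -1, 33]
step 5 (PUSH 43): [-1, -1, -1, 33, 43]
step 6 (PUSH 19): [-1, -1, -1, 33, 43, 19]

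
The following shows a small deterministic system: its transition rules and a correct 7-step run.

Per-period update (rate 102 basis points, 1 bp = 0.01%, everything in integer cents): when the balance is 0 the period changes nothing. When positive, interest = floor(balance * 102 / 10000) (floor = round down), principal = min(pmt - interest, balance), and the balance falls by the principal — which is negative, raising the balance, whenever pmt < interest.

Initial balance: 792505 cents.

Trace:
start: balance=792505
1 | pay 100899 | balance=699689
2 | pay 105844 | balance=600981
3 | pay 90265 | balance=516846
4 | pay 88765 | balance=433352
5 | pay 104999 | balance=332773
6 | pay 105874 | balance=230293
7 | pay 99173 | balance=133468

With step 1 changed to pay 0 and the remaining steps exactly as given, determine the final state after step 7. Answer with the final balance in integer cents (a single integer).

240702

(re-executing from step 1 with the substitution; state before step 1: balance=792505)
1 | pay 0 | balance=800588
2 | pay 105844 | balance=702909
3 | pay 90265 | balance=619813
4 | pay 88765 | balance=537370
5 | pay 104999 | balance=437852
6 | pay 105874 | balance=336444
7 | pay 99173 | balance=240702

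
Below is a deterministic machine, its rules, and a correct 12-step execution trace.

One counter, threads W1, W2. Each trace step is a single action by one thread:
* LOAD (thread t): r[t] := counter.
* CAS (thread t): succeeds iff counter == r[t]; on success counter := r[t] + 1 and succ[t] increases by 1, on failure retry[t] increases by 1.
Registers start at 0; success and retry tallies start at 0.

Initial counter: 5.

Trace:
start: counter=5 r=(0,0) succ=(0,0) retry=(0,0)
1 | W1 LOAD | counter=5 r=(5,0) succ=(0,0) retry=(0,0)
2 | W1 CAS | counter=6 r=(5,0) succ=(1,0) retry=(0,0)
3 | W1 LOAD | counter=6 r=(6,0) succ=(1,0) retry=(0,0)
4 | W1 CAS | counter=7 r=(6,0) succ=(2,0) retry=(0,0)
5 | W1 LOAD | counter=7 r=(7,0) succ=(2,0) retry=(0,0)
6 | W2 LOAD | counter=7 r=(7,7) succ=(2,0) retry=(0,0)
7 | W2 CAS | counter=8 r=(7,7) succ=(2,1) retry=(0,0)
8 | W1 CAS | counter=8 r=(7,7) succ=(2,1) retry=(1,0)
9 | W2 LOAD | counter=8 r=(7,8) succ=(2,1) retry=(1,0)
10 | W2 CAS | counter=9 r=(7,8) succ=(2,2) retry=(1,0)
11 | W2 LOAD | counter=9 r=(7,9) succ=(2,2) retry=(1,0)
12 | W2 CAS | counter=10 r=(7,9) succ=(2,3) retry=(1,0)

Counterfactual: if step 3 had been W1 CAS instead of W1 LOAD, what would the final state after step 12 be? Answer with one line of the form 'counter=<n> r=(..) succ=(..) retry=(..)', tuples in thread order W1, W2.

(re-executing from step 3 with the substitution; state before step 3: counter=6 r=(5,0) succ=(1,0) retry=(0,0))
3 | W1 CAS | counter=6 r=(5,0) succ=(1,0) retry=(1,0)
4 | W1 CAS | counter=6 r=(5,0) succ=(1,0) retry=(2,0)
5 | W1 LOAD | counter=6 r=(6,0) succ=(1,0) retry=(2,0)
6 | W2 LOAD | counter=6 r=(6,6) succ=(1,0) retry=(2,0)
7 | W2 CAS | counter=7 r=(6,6) succ=(1,1) retry=(2,0)
8 | W1 CAS | counter=7 r=(6,6) succ=(1,1) retry=(3,0)
9 | W2 LOAD | counter=7 r=(6,7) succ=(1,1) retry=(3,0)
10 | W2 CAS | counter=8 r=(6,7) succ=(1,2) retry=(3,0)
11 | W2 LOAD | counter=8 r=(6,8) succ=(1,2) retry=(3,0)
12 | W2 CAS | counter=9 r=(6,8) succ=(1,3) retry=(3,0)

counter=9 r=(6,8) succ=(1,3) retry=(3,0)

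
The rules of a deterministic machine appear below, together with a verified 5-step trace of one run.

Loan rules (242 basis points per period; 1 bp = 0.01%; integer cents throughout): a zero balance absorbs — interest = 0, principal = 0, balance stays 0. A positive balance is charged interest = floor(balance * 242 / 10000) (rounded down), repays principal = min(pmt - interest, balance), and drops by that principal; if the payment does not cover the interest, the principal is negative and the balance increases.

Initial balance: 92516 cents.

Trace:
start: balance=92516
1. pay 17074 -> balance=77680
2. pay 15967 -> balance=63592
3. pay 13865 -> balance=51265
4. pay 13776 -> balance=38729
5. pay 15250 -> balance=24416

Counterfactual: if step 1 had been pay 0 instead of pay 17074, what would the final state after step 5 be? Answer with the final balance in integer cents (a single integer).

43206

(re-executing from step 1 with the substitution; state before step 1: balance=92516)
1. pay 0 -> balance=94754
2. pay 15967 -> balance=81080
3. pay 13865 -> balance=69177
4. pay 13776 -> balance=57075
5. pay 15250 -> balance=43206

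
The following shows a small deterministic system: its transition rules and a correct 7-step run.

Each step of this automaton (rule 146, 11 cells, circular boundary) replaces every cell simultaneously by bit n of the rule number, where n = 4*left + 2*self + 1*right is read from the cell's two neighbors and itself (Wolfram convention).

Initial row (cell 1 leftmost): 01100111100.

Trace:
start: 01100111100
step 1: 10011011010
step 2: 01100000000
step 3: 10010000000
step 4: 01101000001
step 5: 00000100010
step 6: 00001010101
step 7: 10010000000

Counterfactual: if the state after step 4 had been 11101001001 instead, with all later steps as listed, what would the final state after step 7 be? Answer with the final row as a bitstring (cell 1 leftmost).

state after step 4 := 11101001001
step 5: 11000110110
step 6: 00101000000
step 7: 01000100000

01000100000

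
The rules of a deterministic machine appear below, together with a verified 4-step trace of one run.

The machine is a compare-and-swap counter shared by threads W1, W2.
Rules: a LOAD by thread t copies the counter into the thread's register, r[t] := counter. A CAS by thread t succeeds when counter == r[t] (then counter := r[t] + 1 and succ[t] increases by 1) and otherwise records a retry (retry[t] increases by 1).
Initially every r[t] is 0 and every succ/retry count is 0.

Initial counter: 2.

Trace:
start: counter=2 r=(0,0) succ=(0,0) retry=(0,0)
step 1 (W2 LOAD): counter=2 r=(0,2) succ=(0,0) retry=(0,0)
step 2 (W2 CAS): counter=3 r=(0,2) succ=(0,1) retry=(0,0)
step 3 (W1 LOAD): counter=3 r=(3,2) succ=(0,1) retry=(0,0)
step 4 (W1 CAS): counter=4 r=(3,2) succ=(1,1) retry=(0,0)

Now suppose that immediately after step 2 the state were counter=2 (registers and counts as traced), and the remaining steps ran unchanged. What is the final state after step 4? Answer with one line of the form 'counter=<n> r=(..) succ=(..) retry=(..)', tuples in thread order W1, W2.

counter=3 r=(2,2) succ=(1,1) retry=(0,0)

state after step 2 := counter=2 r=(0,2) succ=(0,1) retry=(0,0)
step 3 (W1 LOAD): counter=2 r=(2,2) succ=(0,1) retry=(0,0)
step 4 (W1 CAS): counter=3 r=(2,2) succ=(1,1) retry=(0,0)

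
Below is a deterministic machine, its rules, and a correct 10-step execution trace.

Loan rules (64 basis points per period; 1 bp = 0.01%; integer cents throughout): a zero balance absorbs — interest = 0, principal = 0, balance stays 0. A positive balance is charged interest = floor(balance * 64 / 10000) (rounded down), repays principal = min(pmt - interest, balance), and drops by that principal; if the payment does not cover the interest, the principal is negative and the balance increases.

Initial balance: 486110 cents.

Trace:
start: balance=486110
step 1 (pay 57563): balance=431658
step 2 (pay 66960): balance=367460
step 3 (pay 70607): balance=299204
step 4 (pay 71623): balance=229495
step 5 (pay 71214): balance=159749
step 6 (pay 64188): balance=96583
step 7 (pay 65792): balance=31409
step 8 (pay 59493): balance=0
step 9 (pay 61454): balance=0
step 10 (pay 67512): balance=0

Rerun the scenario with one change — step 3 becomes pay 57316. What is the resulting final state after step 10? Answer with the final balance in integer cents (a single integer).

0

(re-executing from step 3 with the substitution; state before step 3: balance=367460)
step 3 (pay 57316): balance=312495
step 4 (pay 71623): balance=242871
step 5 (pay 71214): balance=173211
step 6 (pay 64188): balance=110131
step 7 (pay 65792): balance=45043
step 8 (pay 59493): balance=0
step 9 (pay 61454): balance=0
step 10 (pay 67512): balance=0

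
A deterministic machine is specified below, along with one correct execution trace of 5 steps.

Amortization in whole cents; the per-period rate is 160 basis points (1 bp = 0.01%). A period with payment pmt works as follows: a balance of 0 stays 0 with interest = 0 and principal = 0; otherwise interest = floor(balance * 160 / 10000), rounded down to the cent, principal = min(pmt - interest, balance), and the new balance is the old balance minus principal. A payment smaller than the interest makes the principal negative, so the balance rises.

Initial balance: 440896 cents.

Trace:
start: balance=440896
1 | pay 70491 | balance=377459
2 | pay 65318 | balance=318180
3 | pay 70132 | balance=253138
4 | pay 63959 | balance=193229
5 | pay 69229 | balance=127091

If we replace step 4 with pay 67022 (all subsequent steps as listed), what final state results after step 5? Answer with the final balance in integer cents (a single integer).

(re-executing from step 4 with the substitution; state before step 4: balance=253138)
4 | pay 67022 | balance=190166
5 | pay 69229 | balance=123979

123979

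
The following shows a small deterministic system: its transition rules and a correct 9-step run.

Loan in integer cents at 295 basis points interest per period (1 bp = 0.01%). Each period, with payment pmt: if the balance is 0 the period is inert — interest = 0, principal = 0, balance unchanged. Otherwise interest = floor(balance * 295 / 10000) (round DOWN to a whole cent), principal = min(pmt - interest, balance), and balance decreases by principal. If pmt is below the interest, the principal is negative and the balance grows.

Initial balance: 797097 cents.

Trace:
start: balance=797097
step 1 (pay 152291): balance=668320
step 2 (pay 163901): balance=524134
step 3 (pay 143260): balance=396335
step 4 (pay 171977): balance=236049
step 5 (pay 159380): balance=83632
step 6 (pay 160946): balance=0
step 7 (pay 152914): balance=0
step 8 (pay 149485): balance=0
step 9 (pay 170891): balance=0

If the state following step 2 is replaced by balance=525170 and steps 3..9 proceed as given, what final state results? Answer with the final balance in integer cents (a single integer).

state after step 2 := balance=525170
step 3 (pay 143260): balance=397402
step 4 (pay 171977): balance=237148
step 5 (pay 159380): balance=84763
step 6 (pay 160946): balance=0
step 7 (pay 152914): balance=0
step 8 (pay 149485): balance=0
step 9 (pay 170891): balance=0

0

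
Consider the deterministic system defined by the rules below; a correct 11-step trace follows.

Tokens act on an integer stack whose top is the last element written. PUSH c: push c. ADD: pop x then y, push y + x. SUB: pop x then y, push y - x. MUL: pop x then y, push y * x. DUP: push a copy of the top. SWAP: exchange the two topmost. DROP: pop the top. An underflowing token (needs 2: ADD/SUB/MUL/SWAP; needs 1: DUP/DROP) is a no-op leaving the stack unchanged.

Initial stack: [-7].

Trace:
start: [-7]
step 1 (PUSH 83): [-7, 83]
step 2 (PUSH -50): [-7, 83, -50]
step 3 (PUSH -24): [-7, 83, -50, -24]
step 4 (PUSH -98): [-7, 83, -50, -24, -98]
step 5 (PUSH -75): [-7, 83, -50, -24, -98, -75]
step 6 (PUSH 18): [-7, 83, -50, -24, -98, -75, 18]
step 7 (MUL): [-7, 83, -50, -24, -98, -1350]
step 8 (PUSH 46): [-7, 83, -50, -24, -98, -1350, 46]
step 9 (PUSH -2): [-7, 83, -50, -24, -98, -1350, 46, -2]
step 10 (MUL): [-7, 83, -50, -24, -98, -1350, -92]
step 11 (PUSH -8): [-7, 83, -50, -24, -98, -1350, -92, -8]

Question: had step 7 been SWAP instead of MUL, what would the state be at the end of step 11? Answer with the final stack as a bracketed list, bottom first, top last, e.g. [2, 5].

[-7, 83, -50, -24, -98, 18, -75, -92, -8]

(re-executing from step 7 with the substitution; state before step 7: [-7, 83, -50, -24, -98, -75, 18])
step 7 (SWAP): [-7, 83, -50, -24, -98, 18, -75]
step 8 (PUSH 46): [-7, 83, -50, -24, -98, 18, -75, 46]
step 9 (PUSH -2): [-7, 83, -50, -24, -98, 18, -75, 46, -2]
step 10 (MUL): [-7, 83, -50, -24, -98, 18, -75, -92]
step 11 (PUSH -8): [-7, 83, -50, -24, -98, 18, -75, -92, -8]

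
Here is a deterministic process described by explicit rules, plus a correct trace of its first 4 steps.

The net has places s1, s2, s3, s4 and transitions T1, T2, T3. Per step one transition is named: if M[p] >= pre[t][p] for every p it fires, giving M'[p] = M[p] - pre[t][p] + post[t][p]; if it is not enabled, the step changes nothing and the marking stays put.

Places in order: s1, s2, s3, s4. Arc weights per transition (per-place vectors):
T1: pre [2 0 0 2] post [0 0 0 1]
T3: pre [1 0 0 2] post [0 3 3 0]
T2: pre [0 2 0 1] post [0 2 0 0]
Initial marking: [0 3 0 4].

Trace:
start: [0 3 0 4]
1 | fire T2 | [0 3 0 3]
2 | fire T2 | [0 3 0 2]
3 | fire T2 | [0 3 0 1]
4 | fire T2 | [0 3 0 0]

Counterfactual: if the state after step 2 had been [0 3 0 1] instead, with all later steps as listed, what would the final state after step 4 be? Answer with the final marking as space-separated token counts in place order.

state after step 2 := [0 3 0 1]
3 | fire T2 | [0 3 0 0]
4 | fire T2 | [0 3 0 0]

0 3 0 0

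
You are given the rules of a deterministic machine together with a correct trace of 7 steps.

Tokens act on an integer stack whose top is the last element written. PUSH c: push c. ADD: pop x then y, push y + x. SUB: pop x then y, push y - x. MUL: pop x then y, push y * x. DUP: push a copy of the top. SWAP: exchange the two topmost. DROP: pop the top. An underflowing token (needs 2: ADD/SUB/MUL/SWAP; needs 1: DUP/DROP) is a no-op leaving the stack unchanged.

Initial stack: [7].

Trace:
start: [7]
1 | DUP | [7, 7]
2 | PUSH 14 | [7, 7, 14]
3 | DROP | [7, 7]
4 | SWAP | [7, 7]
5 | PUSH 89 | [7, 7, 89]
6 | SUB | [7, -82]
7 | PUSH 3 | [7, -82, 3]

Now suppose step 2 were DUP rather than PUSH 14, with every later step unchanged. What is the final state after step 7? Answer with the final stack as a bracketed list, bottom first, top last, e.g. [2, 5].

[7, -82, 3]

(re-executing from step 2 with the substitution; state before step 2: [7, 7])
2 | DUP | [7, 7, 7]
3 | DROP | [7, 7]
4 | SWAP | [7, 7]
5 | PUSH 89 | [7, 7, 89]
6 | SUB | [7, -82]
7 | PUSH 3 | [7, -82, 3]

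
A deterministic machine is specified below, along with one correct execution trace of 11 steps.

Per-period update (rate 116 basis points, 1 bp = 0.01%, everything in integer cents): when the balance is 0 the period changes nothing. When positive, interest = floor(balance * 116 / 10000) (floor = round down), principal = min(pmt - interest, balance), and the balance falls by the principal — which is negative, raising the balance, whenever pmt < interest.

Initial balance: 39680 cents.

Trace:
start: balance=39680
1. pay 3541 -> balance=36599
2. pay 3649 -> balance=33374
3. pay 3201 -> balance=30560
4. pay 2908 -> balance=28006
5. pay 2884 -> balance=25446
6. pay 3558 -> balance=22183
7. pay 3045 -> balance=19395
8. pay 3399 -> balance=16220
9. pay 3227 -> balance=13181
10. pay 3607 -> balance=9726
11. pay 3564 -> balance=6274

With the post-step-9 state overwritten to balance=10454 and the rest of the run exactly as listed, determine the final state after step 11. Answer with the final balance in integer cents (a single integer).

state after step 9 := balance=10454
10. pay 3607 -> balance=6968
11. pay 3564 -> balance=3484

3484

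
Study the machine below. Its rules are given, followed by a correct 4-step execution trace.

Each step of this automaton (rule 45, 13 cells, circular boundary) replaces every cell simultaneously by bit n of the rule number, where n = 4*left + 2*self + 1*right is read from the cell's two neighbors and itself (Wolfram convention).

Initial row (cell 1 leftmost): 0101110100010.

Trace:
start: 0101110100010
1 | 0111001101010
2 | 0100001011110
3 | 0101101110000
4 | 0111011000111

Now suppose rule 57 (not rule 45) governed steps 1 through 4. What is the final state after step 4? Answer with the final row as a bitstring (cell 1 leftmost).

(re-executing steps 1..4 under rule 57; state before step 1: 0101110100010)
1 | 0011001011001
2 | 1010100110100
3 | 0101010101010
4 | 0010101010101

0010101010101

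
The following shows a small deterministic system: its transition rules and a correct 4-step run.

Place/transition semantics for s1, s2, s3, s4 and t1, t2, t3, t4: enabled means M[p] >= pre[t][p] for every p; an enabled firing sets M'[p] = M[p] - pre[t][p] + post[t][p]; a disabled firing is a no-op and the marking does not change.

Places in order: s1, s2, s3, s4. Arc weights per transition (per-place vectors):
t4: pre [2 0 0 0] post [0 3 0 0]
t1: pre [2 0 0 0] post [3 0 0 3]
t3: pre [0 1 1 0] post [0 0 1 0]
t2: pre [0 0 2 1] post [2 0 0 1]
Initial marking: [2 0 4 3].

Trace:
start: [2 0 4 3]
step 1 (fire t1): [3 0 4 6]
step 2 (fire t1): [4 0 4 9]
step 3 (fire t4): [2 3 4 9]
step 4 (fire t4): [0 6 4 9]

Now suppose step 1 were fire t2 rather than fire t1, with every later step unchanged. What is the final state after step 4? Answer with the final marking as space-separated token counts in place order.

(re-executing from step 1 with the substitution; state before step 1: [2 0 4 3])
step 1 (fire t2): [4 0 2 3]
step 2 (fire t1): [5 0 2 6]
step 3 (fire t4): [3 3 2 6]
step 4 (fire t4): [1 6 2 6]

1 6 2 6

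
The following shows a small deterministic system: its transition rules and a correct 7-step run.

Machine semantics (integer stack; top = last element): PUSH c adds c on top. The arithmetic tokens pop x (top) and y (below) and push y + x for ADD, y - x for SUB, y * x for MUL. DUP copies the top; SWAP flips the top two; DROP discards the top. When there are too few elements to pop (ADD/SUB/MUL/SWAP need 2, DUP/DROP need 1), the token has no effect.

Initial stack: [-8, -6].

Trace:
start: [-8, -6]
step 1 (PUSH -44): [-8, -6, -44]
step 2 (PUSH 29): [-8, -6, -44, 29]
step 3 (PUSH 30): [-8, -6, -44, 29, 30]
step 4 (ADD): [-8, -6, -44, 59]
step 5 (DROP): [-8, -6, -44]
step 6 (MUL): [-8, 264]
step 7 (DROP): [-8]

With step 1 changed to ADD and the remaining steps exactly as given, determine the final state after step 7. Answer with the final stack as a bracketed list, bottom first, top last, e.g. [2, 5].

(re-executing from step 1 with the substitution; state before step 1: [-8, -6])
step 1 (ADD): [-14]
step 2 (PUSH 29): [-14, 29]
step 3 (PUSH 30): [-14, 29, 30]
step 4 (ADD): [-14, 59]
step 5 (DROP): [-14]
step 6 (MUL): [-14]
step 7 (DROP): []

[]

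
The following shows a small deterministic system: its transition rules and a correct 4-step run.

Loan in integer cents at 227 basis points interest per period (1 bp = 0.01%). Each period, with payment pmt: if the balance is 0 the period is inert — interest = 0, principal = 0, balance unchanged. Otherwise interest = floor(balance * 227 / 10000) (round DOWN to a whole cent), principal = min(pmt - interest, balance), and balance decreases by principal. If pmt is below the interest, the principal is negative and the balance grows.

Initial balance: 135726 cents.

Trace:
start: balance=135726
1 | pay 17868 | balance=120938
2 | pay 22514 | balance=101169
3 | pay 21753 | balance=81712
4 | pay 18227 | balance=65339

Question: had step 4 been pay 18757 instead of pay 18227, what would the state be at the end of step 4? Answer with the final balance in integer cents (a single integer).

64809

(re-executing from step 4 with the substitution; state before step 4: balance=81712)
4 | pay 18757 | balance=64809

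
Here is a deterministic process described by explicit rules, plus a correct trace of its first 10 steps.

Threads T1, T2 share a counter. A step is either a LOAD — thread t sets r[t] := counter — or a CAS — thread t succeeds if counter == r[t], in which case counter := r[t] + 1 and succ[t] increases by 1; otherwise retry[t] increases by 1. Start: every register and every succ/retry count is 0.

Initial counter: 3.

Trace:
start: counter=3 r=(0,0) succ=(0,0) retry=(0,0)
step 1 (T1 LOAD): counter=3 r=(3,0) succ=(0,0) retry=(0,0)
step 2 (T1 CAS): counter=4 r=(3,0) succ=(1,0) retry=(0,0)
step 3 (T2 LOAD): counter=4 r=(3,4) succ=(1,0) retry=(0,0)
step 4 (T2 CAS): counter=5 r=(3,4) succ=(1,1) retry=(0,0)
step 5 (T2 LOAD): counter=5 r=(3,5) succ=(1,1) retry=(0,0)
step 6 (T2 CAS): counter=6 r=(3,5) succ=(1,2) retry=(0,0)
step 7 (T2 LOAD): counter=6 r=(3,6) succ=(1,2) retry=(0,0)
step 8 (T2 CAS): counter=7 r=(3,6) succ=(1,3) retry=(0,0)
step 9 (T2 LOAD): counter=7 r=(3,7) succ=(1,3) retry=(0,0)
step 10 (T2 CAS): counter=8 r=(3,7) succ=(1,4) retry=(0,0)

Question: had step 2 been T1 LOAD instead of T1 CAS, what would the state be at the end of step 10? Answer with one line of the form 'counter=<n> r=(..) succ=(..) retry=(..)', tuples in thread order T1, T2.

(re-executing from step 2 with the substitution; state before step 2: counter=3 r=(3,0) succ=(0,0) retry=(0,0))
step 2 (T1 LOAD): counter=3 r=(3,0) succ=(0,0) retry=(0,0)
step 3 (T2 LOAD): counter=3 r=(3,3) succ=(0,0) retry=(0,0)
step 4 (T2 CAS): counter=4 r=(3,3) succ=(0,1) retry=(0,0)
step 5 (T2 LOAD): counter=4 r=(3,4) succ=(0,1) retry=(0,0)
step 6 (T2 CAS): counter=5 r=(3,4) succ=(0,2) retry=(0,0)
step 7 (T2 LOAD): counter=5 r=(3,5) succ=(0,2) retry=(0,0)
step 8 (T2 CAS): counter=6 r=(3,5) succ=(0,3) retry=(0,0)
step 9 (T2 LOAD): counter=6 r=(3,6) succ=(0,3) retry=(0,0)
step 10 (T2 CAS): counter=7 r=(3,6) succ=(0,4) retry=(0,0)

counter=7 r=(3,6) succ=(0,4) retry=(0,0)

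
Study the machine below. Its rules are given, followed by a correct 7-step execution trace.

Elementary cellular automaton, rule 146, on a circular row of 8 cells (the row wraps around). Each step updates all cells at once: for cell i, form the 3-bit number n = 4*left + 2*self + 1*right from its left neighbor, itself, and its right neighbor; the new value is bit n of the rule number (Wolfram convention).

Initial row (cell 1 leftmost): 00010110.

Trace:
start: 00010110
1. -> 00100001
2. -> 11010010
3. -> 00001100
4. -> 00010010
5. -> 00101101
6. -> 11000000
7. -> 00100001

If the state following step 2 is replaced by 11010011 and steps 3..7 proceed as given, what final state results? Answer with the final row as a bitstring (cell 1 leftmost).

00000000

state after step 2 := 11010011
3. -> 10001101
4. -> 01010000
5. -> 10001000
6. -> 01010101
7. -> 00000000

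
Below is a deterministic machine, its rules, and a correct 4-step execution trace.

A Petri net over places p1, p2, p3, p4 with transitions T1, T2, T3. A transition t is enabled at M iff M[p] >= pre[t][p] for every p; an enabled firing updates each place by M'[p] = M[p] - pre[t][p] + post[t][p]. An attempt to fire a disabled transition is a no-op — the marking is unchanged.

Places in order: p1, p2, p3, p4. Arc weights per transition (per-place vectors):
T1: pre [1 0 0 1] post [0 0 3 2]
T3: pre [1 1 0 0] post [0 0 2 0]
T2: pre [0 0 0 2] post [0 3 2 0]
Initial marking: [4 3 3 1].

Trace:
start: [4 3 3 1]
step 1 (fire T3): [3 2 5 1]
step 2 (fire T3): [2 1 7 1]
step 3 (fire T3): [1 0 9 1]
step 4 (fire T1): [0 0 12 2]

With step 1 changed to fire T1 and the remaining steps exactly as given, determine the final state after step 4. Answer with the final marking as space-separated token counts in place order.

0 1 13 3

(re-executing from step 1 with the substitution; state before step 1: [4 3 3 1])
step 1 (fire T1): [3 3 6 2]
step 2 (fire T3): [2 2 8 2]
step 3 (fire T3): [1 1 10 2]
step 4 (fire T1): [0 1 13 3]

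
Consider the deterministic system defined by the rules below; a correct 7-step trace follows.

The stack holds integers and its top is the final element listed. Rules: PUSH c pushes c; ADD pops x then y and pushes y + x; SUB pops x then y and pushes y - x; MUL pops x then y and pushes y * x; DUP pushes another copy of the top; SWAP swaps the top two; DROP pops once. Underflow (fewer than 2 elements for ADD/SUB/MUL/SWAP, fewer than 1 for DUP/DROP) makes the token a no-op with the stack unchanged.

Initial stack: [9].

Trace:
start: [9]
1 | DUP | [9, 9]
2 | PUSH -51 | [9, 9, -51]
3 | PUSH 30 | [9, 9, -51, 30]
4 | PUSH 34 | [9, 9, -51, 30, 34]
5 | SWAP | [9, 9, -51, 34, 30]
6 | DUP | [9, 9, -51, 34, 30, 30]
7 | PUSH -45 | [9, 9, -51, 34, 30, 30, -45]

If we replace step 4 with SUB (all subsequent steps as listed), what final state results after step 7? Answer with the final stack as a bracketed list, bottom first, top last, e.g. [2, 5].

(re-executing from step 4 with the substitution; state before step 4: [9, 9, -51, 30])
4 | SUB | [9, 9, -81]
5 | SWAP | [9, -81, 9]
6 | DUP | [9, -81, 9, 9]
7 | PUSH -45 | [9, -81, 9, 9, -45]

[9, -81, 9, 9, -45]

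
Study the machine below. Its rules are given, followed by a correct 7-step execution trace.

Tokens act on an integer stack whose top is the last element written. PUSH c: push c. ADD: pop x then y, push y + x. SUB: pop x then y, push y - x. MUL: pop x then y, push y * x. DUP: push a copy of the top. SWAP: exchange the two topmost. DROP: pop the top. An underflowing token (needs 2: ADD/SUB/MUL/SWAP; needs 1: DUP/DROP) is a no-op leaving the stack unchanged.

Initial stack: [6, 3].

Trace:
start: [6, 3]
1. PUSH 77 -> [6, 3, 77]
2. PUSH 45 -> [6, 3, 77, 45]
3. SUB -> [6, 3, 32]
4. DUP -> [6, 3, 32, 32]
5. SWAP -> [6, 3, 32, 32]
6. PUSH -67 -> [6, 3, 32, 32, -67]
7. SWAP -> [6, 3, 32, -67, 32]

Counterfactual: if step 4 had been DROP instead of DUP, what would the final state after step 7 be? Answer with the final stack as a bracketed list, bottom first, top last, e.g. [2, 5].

[3, -67, 6]

(re-executing from step 4 with the substitution; state before step 4: [6, 3, 32])
4. DROP -> [6, 3]
5. SWAP -> [3, 6]
6. PUSH -67 -> [3, 6, -67]
7. SWAP -> [3, -67, 6]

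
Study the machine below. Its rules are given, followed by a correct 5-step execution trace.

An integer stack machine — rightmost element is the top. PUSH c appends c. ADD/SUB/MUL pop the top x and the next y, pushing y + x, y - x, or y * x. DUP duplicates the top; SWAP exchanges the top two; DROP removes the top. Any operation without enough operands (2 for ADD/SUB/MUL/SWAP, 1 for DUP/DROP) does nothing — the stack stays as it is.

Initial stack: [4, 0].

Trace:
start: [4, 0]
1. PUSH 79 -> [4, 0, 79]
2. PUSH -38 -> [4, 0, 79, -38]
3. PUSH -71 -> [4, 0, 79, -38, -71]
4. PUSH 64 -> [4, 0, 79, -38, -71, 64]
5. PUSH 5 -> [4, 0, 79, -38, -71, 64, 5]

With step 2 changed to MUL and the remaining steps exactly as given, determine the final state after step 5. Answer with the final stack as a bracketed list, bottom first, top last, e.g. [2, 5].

[4, 0, -71, 64, 5]

(re-executing from step 2 with the substitution; state before step 2: [4, 0, 79])
2. MUL -> [4, 0]
3. PUSH -71 -> [4, 0, -71]
4. PUSH 64 -> [4, 0, -71, 64]
5. PUSH 5 -> [4, 0, -71, 64, 5]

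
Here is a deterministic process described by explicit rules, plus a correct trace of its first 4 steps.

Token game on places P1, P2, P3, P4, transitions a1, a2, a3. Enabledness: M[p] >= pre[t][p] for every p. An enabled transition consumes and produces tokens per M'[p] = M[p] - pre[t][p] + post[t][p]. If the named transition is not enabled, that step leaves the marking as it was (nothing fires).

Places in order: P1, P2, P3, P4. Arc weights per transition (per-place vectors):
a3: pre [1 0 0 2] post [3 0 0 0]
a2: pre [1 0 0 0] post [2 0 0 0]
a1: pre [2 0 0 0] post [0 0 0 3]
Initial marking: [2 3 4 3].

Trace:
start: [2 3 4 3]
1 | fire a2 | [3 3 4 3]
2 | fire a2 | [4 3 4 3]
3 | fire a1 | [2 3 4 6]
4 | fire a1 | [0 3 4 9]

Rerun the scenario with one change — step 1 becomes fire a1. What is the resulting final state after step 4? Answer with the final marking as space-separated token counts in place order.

0 3 4 6

(re-executing from step 1 with the substitution; state before step 1: [2 3 4 3])
1 | fire a1 | [0 3 4 6]
2 | fire a2 | [0 3 4 6]
3 | fire a1 | [0 3 4 6]
4 | fire a1 | [0 3 4 6]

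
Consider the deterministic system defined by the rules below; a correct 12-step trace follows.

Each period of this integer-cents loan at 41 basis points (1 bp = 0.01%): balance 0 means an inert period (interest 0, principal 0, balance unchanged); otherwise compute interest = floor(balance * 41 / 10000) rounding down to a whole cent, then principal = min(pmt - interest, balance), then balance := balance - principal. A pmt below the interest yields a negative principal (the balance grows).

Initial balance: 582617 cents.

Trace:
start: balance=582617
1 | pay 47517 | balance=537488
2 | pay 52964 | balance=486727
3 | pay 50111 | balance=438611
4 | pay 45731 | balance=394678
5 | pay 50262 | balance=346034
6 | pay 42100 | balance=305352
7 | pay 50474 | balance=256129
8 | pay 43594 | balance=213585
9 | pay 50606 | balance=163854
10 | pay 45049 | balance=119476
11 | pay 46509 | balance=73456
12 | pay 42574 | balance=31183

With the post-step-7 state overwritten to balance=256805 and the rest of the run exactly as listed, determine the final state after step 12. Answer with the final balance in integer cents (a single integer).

31872

state after step 7 := balance=256805
8 | pay 43594 | balance=214263
9 | pay 50606 | balance=164535
10 | pay 45049 | balance=120160
11 | pay 46509 | balance=74143
12 | pay 42574 | balance=31872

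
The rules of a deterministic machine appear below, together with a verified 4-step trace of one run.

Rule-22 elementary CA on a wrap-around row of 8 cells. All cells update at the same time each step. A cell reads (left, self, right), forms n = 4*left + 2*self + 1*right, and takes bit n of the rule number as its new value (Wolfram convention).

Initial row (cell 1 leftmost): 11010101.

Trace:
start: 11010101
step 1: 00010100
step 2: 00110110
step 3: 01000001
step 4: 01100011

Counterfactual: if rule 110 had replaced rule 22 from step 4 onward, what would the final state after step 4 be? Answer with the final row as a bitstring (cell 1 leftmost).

(re-executing step 4 under rule 110; state before step 4: 01000001)
step 4: 11000011

11000011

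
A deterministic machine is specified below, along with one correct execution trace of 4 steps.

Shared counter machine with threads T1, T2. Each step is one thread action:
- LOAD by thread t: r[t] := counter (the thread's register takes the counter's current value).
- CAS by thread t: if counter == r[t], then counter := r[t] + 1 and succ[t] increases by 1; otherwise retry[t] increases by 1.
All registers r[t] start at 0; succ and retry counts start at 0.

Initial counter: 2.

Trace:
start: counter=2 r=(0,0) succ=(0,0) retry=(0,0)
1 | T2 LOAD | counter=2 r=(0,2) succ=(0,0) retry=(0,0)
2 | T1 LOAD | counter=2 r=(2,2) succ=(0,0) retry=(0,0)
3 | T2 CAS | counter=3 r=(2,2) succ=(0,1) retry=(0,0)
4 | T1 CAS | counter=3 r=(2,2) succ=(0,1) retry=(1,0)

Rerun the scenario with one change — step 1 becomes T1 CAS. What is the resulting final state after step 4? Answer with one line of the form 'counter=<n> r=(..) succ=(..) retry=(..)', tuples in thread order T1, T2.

(re-executing from step 1 with the substitution; state before step 1: counter=2 r=(0,0) succ=(0,0) retry=(0,0))
1 | T1 CAS | counter=2 r=(0,0) succ=(0,0) retry=(1,0)
2 | T1 LOAD | counter=2 r=(2,0) succ=(0,0) retry=(1,0)
3 | T2 CAS | counter=2 r=(2,0) succ=(0,0) retry=(1,1)
4 | T1 CAS | counter=3 r=(2,0) succ=(1,0) retry=(1,1)

counter=3 r=(2,0) succ=(1,0) retry=(1,1)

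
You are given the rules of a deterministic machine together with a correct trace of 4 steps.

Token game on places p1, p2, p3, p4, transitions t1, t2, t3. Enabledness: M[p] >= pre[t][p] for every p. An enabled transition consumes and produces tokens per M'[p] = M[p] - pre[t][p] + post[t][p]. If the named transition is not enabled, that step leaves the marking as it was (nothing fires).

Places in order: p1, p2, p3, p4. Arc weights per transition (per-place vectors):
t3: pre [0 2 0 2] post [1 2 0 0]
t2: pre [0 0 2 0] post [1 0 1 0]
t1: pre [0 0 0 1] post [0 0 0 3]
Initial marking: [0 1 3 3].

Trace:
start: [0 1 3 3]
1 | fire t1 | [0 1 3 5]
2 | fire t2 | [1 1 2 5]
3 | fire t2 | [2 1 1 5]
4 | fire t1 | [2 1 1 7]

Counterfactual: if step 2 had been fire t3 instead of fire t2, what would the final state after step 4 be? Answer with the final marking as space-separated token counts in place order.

(re-executing from step 2 with the substitution; state before step 2: [0 1 3 5])
2 | fire t3 | [0 1 3 5]
3 | fire t2 | [1 1 2 5]
4 | fire t1 | [1 1 2 7]

1 1 2 7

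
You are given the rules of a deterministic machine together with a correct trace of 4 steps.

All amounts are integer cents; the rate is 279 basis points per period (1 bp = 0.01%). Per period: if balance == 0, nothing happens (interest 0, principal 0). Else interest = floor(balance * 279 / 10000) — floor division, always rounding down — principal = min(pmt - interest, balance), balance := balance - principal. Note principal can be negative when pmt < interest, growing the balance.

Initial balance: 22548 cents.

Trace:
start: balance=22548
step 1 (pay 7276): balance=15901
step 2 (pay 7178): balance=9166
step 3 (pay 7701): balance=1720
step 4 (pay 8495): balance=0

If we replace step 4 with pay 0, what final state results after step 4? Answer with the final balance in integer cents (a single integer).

(re-executing from step 4 with the substitution; state before step 4: balance=1720)
step 4 (pay 0): balance=1767

1767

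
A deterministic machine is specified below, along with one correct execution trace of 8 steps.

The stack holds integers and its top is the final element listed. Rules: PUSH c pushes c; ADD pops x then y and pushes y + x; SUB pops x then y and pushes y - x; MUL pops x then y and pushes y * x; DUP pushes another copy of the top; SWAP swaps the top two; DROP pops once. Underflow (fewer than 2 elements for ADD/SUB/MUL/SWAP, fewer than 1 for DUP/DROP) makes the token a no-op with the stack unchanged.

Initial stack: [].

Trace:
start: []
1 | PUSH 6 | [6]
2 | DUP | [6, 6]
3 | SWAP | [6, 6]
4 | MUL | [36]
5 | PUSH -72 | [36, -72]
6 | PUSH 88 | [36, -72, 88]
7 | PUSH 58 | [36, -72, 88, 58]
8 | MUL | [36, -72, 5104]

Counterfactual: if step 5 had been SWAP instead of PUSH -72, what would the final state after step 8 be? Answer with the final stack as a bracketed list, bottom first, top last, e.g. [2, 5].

(re-executing from step 5 with the substitution; state before step 5: [36])
5 | SWAP | [36]
6 | PUSH 88 | [36, 88]
7 | PUSH 58 | [36, 88, 58]
8 | MUL | [36, 5104]

[36, 5104]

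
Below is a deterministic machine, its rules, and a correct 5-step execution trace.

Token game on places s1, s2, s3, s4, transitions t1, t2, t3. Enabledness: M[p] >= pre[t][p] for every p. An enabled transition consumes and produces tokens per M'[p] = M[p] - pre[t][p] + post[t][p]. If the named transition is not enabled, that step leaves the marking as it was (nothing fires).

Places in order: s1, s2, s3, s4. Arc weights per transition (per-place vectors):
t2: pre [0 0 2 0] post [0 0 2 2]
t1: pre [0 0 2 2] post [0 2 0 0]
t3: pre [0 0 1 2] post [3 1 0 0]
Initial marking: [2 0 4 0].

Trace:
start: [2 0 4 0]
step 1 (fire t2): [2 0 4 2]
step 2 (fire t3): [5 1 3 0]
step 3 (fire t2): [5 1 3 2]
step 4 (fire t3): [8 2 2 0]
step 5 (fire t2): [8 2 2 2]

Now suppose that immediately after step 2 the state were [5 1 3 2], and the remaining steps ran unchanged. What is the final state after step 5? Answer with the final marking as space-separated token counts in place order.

8 2 2 4

state after step 2 := [5 1 3 2]
step 3 (fire t2): [5 1 3 4]
step 4 (fire t3): [8 2 2 2]
step 5 (fire t2): [8 2 2 4]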